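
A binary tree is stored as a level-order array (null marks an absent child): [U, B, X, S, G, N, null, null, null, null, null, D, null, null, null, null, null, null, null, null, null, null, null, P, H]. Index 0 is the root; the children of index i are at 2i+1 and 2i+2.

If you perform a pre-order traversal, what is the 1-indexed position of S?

3

Pre-order visits the node, then its left subtree, then its right subtree.
Visit U.
At U: go left to B.
  Visit B.
  At B: go left to S.
    S is a leaf — visit S.
  At B: go right to G.
    G is a leaf — visit G.
At U: go right to X.
  Visit X.
  At X: go left to N.
    Visit N.
    At N: go left to D.
      Visit D.
      At D: go left to P.
        P is a leaf — visit P.
      At D: go right to H.
        H is a leaf — visit H.
    At N: no right child.
  At X: no right child.
Full pre-order sequence: U, B, S, G, X, N, D, P, H.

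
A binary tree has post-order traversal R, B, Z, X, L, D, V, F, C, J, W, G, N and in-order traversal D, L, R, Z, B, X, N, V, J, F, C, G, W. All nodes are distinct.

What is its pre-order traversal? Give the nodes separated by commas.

The last element of post-order is the root; it splits in-order into left and right subtrees.
Root N: left subtree has 6 nodes {D, L, R, Z, B, X}, right has 6 {V, J, F, C, G, W}.
  Root D: left subtree has 0 nodes { }, right has 5 {L, R, Z, B, X}.
    Root L: left subtree has 0 nodes { }, right has 4 {R, Z, B, X}.
      Root X: left subtree has 3 nodes {R, Z, B}, right has 0 { }.
        Root Z: left subtree has 1 node {R}, right has 1 {B}.
  Root G: left subtree has 4 nodes {V, J, F, C}, right has 1 {W}.
    Root J: left subtree has 1 node {V}, right has 2 {F, C}.
      Root C: left subtree has 1 node {F}, right has 0 { }.

N, D, L, X, Z, R, B, G, J, V, C, F, W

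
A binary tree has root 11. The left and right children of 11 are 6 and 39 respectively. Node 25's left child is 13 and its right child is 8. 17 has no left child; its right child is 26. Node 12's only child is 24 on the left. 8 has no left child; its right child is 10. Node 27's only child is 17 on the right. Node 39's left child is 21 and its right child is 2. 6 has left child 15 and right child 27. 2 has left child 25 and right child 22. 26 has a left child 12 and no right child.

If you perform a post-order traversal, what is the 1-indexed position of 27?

6

Post-order visits the left subtree, then the right subtree, then the node.
At 11: go left to 6.
  At 6: go left to 15.
    15 is a leaf — visit 15.
  At 6: go right to 27.
    At 27: no left child.
    At 27: go right to 17.
      At 17: no left child.
      At 17: go right to 26.
        At 26: go left to 12.
          At 12: go left to 24.
            24 is a leaf — visit 24.
          At 12: no right child.
          Visit 12.
        At 26: no right child.
        Visit 26.
      Visit 17.
    Visit 27.
  Visit 6.
At 11: go right to 39.
  At 39: go left to 21.
    21 is a leaf — visit 21.
  At 39: go right to 2.
    At 2: go left to 25.
      At 25: go left to 13.
        13 is a leaf — visit 13.
      At 25: go right to 8.
        At 8: no left child.
        At 8: go right to 10.
          10 is a leaf — visit 10.
        Visit 8.
      Visit 25.
    At 2: go right to 22.
      22 is a leaf — visit 22.
    Visit 2.
  Visit 39.
Visit 11.
Full post-order sequence: 15, 24, 12, 26, 17, 27, 6, 21, 13, 10, 8, 25, 22, 2, 39, 11.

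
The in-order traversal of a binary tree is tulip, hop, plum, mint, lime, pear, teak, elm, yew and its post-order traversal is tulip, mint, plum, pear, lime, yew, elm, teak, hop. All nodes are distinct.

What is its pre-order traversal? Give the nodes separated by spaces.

The last element of post-order is the root; it splits in-order into left and right subtrees.
Root hop: left subtree has 1 node {tulip}, right has 7 {plum, mint, lime, pear, teak, elm, yew}.
  Root teak: left subtree has 4 nodes {plum, mint, lime, pear}, right has 2 {elm, yew}.
    Root lime: left subtree has 2 nodes {plum, mint}, right has 1 {pear}.
      Root plum: left subtree has 0 nodes { }, right has 1 {mint}.
    Root elm: left subtree has 0 nodes { }, right has 1 {yew}.

hop tulip teak lime plum mint pear elm yew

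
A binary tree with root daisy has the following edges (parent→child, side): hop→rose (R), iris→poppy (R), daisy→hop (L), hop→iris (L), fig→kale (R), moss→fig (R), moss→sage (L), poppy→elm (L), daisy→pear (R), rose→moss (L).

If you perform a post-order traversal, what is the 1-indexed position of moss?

7

Post-order visits the left subtree, then the right subtree, then the node.
At daisy: go left to hop.
  At hop: go left to iris.
    At iris: no left child.
    At iris: go right to poppy.
      At poppy: go left to elm.
        elm is a leaf — visit elm.
      At poppy: no right child.
      Visit poppy.
    Visit iris.
  At hop: go right to rose.
    At rose: go left to moss.
      At moss: go left to sage.
        sage is a leaf — visit sage.
      At moss: go right to fig.
        At fig: no left child.
        At fig: go right to kale.
          kale is a leaf — visit kale.
        Visit fig.
      Visit moss.
    At rose: no right child.
    Visit rose.
  Visit hop.
At daisy: go right to pear.
  pear is a leaf — visit pear.
Visit daisy.
Full post-order sequence: elm, poppy, iris, sage, kale, fig, moss, rose, hop, pear, daisy.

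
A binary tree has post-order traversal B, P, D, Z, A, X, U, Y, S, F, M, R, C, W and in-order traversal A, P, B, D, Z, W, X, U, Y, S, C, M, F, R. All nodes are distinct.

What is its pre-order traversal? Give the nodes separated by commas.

W, A, Z, D, P, B, C, S, Y, U, X, R, M, F

The last element of post-order is the root; it splits in-order into left and right subtrees.
Root W: left subtree has 5 nodes {A, P, B, D, Z}, right has 8 {X, U, Y, S, C, M, F, R}.
  Root A: left subtree has 0 nodes { }, right has 4 {P, B, D, Z}.
    Root Z: left subtree has 3 nodes {P, B, D}, right has 0 { }.
      Root D: left subtree has 2 nodes {P, B}, right has 0 { }.
        Root P: left subtree has 0 nodes { }, right has 1 {B}.
  Root C: left subtree has 4 nodes {X, U, Y, S}, right has 3 {M, F, R}.
    Root S: left subtree has 3 nodes {X, U, Y}, right has 0 { }.
      Root Y: left subtree has 2 nodes {X, U}, right has 0 { }.
        Root U: left subtree has 1 node {X}, right has 0 { }.
    Root R: left subtree has 2 nodes {M, F}, right has 0 { }.
      Root M: left subtree has 0 nodes { }, right has 1 {F}.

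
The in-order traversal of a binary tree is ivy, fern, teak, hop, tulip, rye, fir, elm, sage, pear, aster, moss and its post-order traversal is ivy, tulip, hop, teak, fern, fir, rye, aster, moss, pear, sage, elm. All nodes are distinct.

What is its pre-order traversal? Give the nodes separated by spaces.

The last element of post-order is the root; it splits in-order into left and right subtrees.
Root elm: left subtree has 7 nodes {ivy, fern, teak, hop, tulip, rye, fir}, right has 4 {sage, pear, aster, moss}.
  Root rye: left subtree has 5 nodes {ivy, fern, teak, hop, tulip}, right has 1 {fir}.
    Root fern: left subtree has 1 node {ivy}, right has 3 {teak, hop, tulip}.
      Root teak: left subtree has 0 nodes { }, right has 2 {hop, tulip}.
        Root hop: left subtree has 0 nodes { }, right has 1 {tulip}.
  Root sage: left subtree has 0 nodes { }, right has 3 {pear, aster, moss}.
    Root pear: left subtree has 0 nodes { }, right has 2 {aster, moss}.
      Root moss: left subtree has 1 node {aster}, right has 0 { }.

elm rye fern ivy teak hop tulip fir sage pear moss aster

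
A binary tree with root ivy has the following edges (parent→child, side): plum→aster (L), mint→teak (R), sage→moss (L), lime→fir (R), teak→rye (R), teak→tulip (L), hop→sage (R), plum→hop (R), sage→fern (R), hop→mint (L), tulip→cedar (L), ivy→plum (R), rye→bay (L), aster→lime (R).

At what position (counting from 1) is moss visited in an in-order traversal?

13

In-order visits the left subtree, then the node, then the right subtree.
At ivy: no left child.
Visit ivy.
At ivy: go right to plum.
  At plum: go left to aster.
    At aster: no left child.
    Visit aster.
    At aster: go right to lime.
      At lime: no left child.
      Visit lime.
      At lime: go right to fir.
        fir is a leaf — visit fir.
  Visit plum.
  At plum: go right to hop.
    At hop: go left to mint.
      At mint: no left child.
      Visit mint.
      At mint: go right to teak.
        At teak: go left to tulip.
          At tulip: go left to cedar.
            cedar is a leaf — visit cedar.
          Visit tulip.
          At tulip: no right child.
        Visit teak.
        At teak: go right to rye.
          At rye: go left to bay.
            bay is a leaf — visit bay.
          Visit rye.
          At rye: no right child.
    Visit hop.
    At hop: go right to sage.
      At sage: go left to moss.
        moss is a leaf — visit moss.
      Visit sage.
      At sage: go right to fern.
        fern is a leaf — visit fern.
Full in-order sequence: ivy, aster, lime, fir, plum, mint, cedar, tulip, teak, bay, rye, hop, moss, sage, fern.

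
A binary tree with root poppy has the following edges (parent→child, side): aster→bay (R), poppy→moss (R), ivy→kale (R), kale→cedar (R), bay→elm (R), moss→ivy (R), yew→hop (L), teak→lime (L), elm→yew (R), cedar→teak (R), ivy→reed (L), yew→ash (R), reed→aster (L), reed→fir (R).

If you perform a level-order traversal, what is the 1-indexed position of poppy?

Level-order visits nodes level by level from the root, left to right within each level.
Level 0: poppy
Level 1: moss
Level 2: ivy
Level 3: reed, kale
Level 4: aster, fir, cedar
Level 5: bay, teak
Level 6: elm, lime
Level 7: yew
Level 8: hop, ash
Full level-order sequence: poppy, moss, ivy, reed, kale, aster, fir, cedar, bay, teak, elm, lime, yew, hop, ash.

1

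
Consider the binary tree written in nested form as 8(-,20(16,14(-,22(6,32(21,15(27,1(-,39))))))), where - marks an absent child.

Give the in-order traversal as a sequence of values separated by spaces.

In-order visits the left subtree, then the node, then the right subtree.
At 8: no left child.
Visit 8.
At 8: go right to 20.
  At 20: go left to 16.
    16 is a leaf — visit 16.
  Visit 20.
  At 20: go right to 14.
    At 14: no left child.
    Visit 14.
    At 14: go right to 22.
      At 22: go left to 6.
        6 is a leaf — visit 6.
      Visit 22.
      At 22: go right to 32.
        At 32: go left to 21.
          21 is a leaf — visit 21.
        Visit 32.
        At 32: go right to 15.
          At 15: go left to 27.
            27 is a leaf — visit 27.
          Visit 15.
          At 15: go right to 1.
            At 1: no left child.
            Visit 1.
            At 1: go right to 39.
              39 is a leaf — visit 39.

8 16 20 14 6 22 21 32 27 15 1 39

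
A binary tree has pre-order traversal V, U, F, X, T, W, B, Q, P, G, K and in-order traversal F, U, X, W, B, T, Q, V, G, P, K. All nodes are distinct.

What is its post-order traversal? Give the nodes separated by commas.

The first element of pre-order is the root; it splits in-order into left and right subtrees.
Root V: left subtree has 7 nodes {F, U, X, W, B, T, Q}, right has 3 {G, P, K}.
  Root U: left subtree has 1 node {F}, right has 5 {X, W, B, T, Q}.
    Root X: left subtree has 0 nodes { }, right has 4 {W, B, T, Q}.
      Root T: left subtree has 2 nodes {W, B}, right has 1 {Q}.
        Root W: left subtree has 0 nodes { }, right has 1 {B}.
  Root P: left subtree has 1 node {G}, right has 1 {K}.

F, B, W, Q, T, X, U, G, K, P, V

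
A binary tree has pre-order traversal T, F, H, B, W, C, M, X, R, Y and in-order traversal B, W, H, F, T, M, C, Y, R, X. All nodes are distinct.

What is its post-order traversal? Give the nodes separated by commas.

W, B, H, F, M, Y, R, X, C, T

The first element of pre-order is the root; it splits in-order into left and right subtrees.
Root T: left subtree has 4 nodes {B, W, H, F}, right has 5 {M, C, Y, R, X}.
  Root F: left subtree has 3 nodes {B, W, H}, right has 0 { }.
    Root H: left subtree has 2 nodes {B, W}, right has 0 { }.
      Root B: left subtree has 0 nodes { }, right has 1 {W}.
  Root C: left subtree has 1 node {M}, right has 3 {Y, R, X}.
    Root X: left subtree has 2 nodes {Y, R}, right has 0 { }.
      Root R: left subtree has 1 node {Y}, right has 0 { }.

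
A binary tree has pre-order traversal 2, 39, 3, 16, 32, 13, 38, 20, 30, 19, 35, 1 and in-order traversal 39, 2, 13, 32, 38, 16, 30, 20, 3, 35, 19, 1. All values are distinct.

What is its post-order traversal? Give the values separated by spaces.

The first element of pre-order is the root; it splits in-order into left and right subtrees.
Root 2: left subtree has 1 node {39}, right has 10 {13, 32, 38, 16, 30, 20, 3, 35, 19, 1}.
  Root 3: left subtree has 6 nodes {13, 32, 38, 16, 30, 20}, right has 3 {35, 19, 1}.
    Root 16: left subtree has 3 nodes {13, 32, 38}, right has 2 {30, 20}.
      Root 32: left subtree has 1 node {13}, right has 1 {38}.
      Root 20: left subtree has 1 node {30}, right has 0 { }.
    Root 19: left subtree has 1 node {35}, right has 1 {1}.

39 13 38 32 30 20 16 35 1 19 3 2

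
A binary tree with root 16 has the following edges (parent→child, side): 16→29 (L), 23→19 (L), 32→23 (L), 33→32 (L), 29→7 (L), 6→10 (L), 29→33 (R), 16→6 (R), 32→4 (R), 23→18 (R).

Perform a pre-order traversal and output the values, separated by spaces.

16 29 7 33 32 23 19 18 4 6 10

Pre-order visits the node, then its left subtree, then its right subtree.
Visit 16.
At 16: go left to 29.
  Visit 29.
  At 29: go left to 7.
    7 is a leaf — visit 7.
  At 29: go right to 33.
    Visit 33.
    At 33: go left to 32.
      Visit 32.
      At 32: go left to 23.
        Visit 23.
        At 23: go left to 19.
          19 is a leaf — visit 19.
        At 23: go right to 18.
          18 is a leaf — visit 18.
      At 32: go right to 4.
        4 is a leaf — visit 4.
    At 33: no right child.
At 16: go right to 6.
  Visit 6.
  At 6: go left to 10.
    10 is a leaf — visit 10.
  At 6: no right child.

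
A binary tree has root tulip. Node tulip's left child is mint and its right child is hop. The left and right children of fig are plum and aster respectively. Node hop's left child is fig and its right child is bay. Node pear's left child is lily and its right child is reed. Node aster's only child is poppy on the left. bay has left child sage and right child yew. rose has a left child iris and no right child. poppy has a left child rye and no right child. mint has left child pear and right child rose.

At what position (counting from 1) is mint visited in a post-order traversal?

Post-order visits the left subtree, then the right subtree, then the node.
At tulip: go left to mint.
  At mint: go left to pear.
    At pear: go left to lily.
      lily is a leaf — visit lily.
    At pear: go right to reed.
      reed is a leaf — visit reed.
    Visit pear.
  At mint: go right to rose.
    At rose: go left to iris.
      iris is a leaf — visit iris.
    At rose: no right child.
    Visit rose.
  Visit mint.
At tulip: go right to hop.
  At hop: go left to fig.
    At fig: go left to plum.
      plum is a leaf — visit plum.
    At fig: go right to aster.
      At aster: go left to poppy.
        At poppy: go left to rye.
          rye is a leaf — visit rye.
        At poppy: no right child.
        Visit poppy.
      At aster: no right child.
      Visit aster.
    Visit fig.
  At hop: go right to bay.
    At bay: go left to sage.
      sage is a leaf — visit sage.
    At bay: go right to yew.
      yew is a leaf — visit yew.
    Visit bay.
  Visit hop.
Visit tulip.
Full post-order sequence: lily, reed, pear, iris, rose, mint, plum, rye, poppy, aster, fig, sage, yew, bay, hop, tulip.

6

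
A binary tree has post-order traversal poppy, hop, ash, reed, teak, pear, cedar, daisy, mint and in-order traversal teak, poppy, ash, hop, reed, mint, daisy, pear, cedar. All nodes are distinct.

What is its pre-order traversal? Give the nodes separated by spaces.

mint teak reed ash poppy hop daisy cedar pear

The last element of post-order is the root; it splits in-order into left and right subtrees.
Root mint: left subtree has 5 nodes {teak, poppy, ash, hop, reed}, right has 3 {daisy, pear, cedar}.
  Root teak: left subtree has 0 nodes { }, right has 4 {poppy, ash, hop, reed}.
    Root reed: left subtree has 3 nodes {poppy, ash, hop}, right has 0 { }.
      Root ash: left subtree has 1 node {poppy}, right has 1 {hop}.
  Root daisy: left subtree has 0 nodes { }, right has 2 {pear, cedar}.
    Root cedar: left subtree has 1 node {pear}, right has 0 { }.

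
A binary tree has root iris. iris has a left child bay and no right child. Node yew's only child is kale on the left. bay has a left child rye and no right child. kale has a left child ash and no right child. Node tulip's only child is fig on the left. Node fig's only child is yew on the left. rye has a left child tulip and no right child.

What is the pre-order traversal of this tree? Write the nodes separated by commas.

Pre-order visits the node, then its left subtree, then its right subtree.
Visit iris.
At iris: go left to bay.
  Visit bay.
  At bay: go left to rye.
    Visit rye.
    At rye: go left to tulip.
      Visit tulip.
      At tulip: go left to fig.
        Visit fig.
        At fig: go left to yew.
          Visit yew.
          At yew: go left to kale.
            Visit kale.
            At kale: go left to ash.
              ash is a leaf — visit ash.
            At kale: no right child.
          At yew: no right child.
        At fig: no right child.
      At tulip: no right child.
    At rye: no right child.
  At bay: no right child.
At iris: no right child.

iris, bay, rye, tulip, fig, yew, kale, ash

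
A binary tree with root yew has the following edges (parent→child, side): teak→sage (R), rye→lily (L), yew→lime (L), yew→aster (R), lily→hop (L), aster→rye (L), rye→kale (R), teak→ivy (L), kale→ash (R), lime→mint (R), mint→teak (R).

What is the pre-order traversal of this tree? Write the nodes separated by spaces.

Pre-order visits the node, then its left subtree, then its right subtree.
Visit yew.
At yew: go left to lime.
  Visit lime.
  At lime: no left child.
  At lime: go right to mint.
    Visit mint.
    At mint: no left child.
    At mint: go right to teak.
      Visit teak.
      At teak: go left to ivy.
        ivy is a leaf — visit ivy.
      At teak: go right to sage.
        sage is a leaf — visit sage.
At yew: go right to aster.
  Visit aster.
  At aster: go left to rye.
    Visit rye.
    At rye: go left to lily.
      Visit lily.
      At lily: go left to hop.
        hop is a leaf — visit hop.
      At lily: no right child.
    At rye: go right to kale.
      Visit kale.
      At kale: no left child.
      At kale: go right to ash.
        ash is a leaf — visit ash.
  At aster: no right child.

yew lime mint teak ivy sage aster rye lily hop kale ash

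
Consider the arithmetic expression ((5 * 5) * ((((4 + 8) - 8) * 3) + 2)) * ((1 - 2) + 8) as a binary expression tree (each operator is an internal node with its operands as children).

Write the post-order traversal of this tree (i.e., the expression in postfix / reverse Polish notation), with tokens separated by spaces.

Post-order on an expression tree gives postfix notation: for each operator, emit left operand, right operand, then the operator.

5 5 * 4 8 + 8 - 3 * 2 + * 1 2 - 8 + *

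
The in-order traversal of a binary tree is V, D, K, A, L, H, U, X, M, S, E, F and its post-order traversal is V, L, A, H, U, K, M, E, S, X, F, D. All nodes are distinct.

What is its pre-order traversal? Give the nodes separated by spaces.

The last element of post-order is the root; it splits in-order into left and right subtrees.
Root D: left subtree has 1 node {V}, right has 10 {K, A, L, H, U, X, M, S, E, F}.
  Root F: left subtree has 9 nodes {K, A, L, H, U, X, M, S, E}, right has 0 { }.
    Root X: left subtree has 5 nodes {K, A, L, H, U}, right has 3 {M, S, E}.
      Root K: left subtree has 0 nodes { }, right has 4 {A, L, H, U}.
        Root U: left subtree has 3 nodes {A, L, H}, right has 0 { }.
          Root H: left subtree has 2 nodes {A, L}, right has 0 { }.
            Root A: left subtree has 0 nodes { }, right has 1 {L}.
      Root S: left subtree has 1 node {M}, right has 1 {E}.

D V F X K U H A L S M E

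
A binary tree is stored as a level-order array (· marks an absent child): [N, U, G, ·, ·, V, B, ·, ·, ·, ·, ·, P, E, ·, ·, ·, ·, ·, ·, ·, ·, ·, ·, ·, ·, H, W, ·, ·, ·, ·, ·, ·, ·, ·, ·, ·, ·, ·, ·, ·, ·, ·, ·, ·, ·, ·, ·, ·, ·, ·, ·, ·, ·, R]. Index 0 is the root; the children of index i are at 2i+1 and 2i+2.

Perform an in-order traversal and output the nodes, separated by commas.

U, N, V, P, H, G, R, W, E, B

In-order visits the left subtree, then the node, then the right subtree.
At N: go left to U.
  U is a leaf — visit U.
Visit N.
At N: go right to G.
  At G: go left to V.
    At V: no left child.
    Visit V.
    At V: go right to P.
      At P: no left child.
      Visit P.
      At P: go right to H.
        H is a leaf — visit H.
  Visit G.
  At G: go right to B.
    At B: go left to E.
      At E: go left to W.
        At W: go left to R.
          R is a leaf — visit R.
        Visit W.
        At W: no right child.
      Visit E.
      At E: no right child.
    Visit B.
    At B: no right child.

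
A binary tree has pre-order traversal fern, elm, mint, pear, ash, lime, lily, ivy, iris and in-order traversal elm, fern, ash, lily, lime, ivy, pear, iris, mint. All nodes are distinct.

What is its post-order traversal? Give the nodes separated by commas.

The first element of pre-order is the root; it splits in-order into left and right subtrees.
Root fern: left subtree has 1 node {elm}, right has 7 {ash, lily, lime, ivy, pear, iris, mint}.
  Root mint: left subtree has 6 nodes {ash, lily, lime, ivy, pear, iris}, right has 0 { }.
    Root pear: left subtree has 4 nodes {ash, lily, lime, ivy}, right has 1 {iris}.
      Root ash: left subtree has 0 nodes { }, right has 3 {lily, lime, ivy}.
        Root lime: left subtree has 1 node {lily}, right has 1 {ivy}.

elm, lily, ivy, lime, ash, iris, pear, mint, fern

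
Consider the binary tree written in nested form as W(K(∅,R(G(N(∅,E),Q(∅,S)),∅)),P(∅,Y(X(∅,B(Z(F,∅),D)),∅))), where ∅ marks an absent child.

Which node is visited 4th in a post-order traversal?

Post-order visits the left subtree, then the right subtree, then the node.
At W: go left to K.
  At K: no left child.
  At K: go right to R.
    At R: go left to G.
      At G: go left to N.
        At N: no left child.
        At N: go right to E.
          E is a leaf — visit E.
        Visit N.
      At G: go right to Q.
        At Q: no left child.
        At Q: go right to S.
          S is a leaf — visit S.
        Visit Q.
      Visit G.
    At R: no right child.
    Visit R.
  Visit K.
At W: go right to P.
  At P: no left child.
  At P: go right to Y.
    At Y: go left to X.
      At X: no left child.
      At X: go right to B.
        At B: go left to Z.
          At Z: go left to F.
            F is a leaf — visit F.
          At Z: no right child.
          Visit Z.
        At B: go right to D.
          D is a leaf — visit D.
        Visit B.
      Visit X.
    At Y: no right child.
    Visit Y.
  Visit P.
Visit W.
Full post-order sequence: E, N, S, Q, G, R, K, F, Z, D, B, X, Y, P, W.

Q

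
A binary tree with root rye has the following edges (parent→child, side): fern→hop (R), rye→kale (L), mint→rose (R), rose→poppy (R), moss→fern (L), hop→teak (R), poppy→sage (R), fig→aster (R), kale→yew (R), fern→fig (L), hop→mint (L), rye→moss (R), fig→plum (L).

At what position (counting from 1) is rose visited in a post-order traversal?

8

Post-order visits the left subtree, then the right subtree, then the node.
At rye: go left to kale.
  At kale: no left child.
  At kale: go right to yew.
    yew is a leaf — visit yew.
  Visit kale.
At rye: go right to moss.
  At moss: go left to fern.
    At fern: go left to fig.
      At fig: go left to plum.
        plum is a leaf — visit plum.
      At fig: go right to aster.
        aster is a leaf — visit aster.
      Visit fig.
    At fern: go right to hop.
      At hop: go left to mint.
        At mint: no left child.
        At mint: go right to rose.
          At rose: no left child.
          At rose: go right to poppy.
            At poppy: no left child.
            At poppy: go right to sage.
              sage is a leaf — visit sage.
            Visit poppy.
          Visit rose.
        Visit mint.
      At hop: go right to teak.
        teak is a leaf — visit teak.
      Visit hop.
    Visit fern.
  At moss: no right child.
  Visit moss.
Visit rye.
Full post-order sequence: yew, kale, plum, aster, fig, sage, poppy, rose, mint, teak, hop, fern, moss, rye.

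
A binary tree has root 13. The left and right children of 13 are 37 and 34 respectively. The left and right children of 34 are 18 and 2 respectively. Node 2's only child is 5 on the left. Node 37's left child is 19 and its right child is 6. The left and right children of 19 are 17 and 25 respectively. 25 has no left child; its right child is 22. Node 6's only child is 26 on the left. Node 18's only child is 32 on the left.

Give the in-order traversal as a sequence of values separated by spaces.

In-order visits the left subtree, then the node, then the right subtree.
At 13: go left to 37.
  At 37: go left to 19.
    At 19: go left to 17.
      17 is a leaf — visit 17.
    Visit 19.
    At 19: go right to 25.
      At 25: no left child.
      Visit 25.
      At 25: go right to 22.
        22 is a leaf — visit 22.
  Visit 37.
  At 37: go right to 6.
    At 6: go left to 26.
      26 is a leaf — visit 26.
    Visit 6.
    At 6: no right child.
Visit 13.
At 13: go right to 34.
  At 34: go left to 18.
    At 18: go left to 32.
      32 is a leaf — visit 32.
    Visit 18.
    At 18: no right child.
  Visit 34.
  At 34: go right to 2.
    At 2: go left to 5.
      5 is a leaf — visit 5.
    Visit 2.
    At 2: no right child.

17 19 25 22 37 26 6 13 32 18 34 5 2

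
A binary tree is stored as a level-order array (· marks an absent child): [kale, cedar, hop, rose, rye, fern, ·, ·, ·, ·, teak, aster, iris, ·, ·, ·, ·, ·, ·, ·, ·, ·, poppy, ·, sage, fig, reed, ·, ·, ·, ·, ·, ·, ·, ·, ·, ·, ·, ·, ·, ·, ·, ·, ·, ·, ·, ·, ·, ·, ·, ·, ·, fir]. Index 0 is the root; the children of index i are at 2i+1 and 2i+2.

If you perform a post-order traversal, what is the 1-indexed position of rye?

4

Post-order visits the left subtree, then the right subtree, then the node.
At kale: go left to cedar.
  At cedar: go left to rose.
    rose is a leaf — visit rose.
  At cedar: go right to rye.
    At rye: no left child.
    At rye: go right to teak.
      At teak: no left child.
      At teak: go right to poppy.
        poppy is a leaf — visit poppy.
      Visit teak.
    Visit rye.
  Visit cedar.
At kale: go right to hop.
  At hop: go left to fern.
    At fern: go left to aster.
      At aster: no left child.
      At aster: go right to sage.
        sage is a leaf — visit sage.
      Visit aster.
    At fern: go right to iris.
      At iris: go left to fig.
        At fig: no left child.
        At fig: go right to fir.
          fir is a leaf — visit fir.
        Visit fig.
      At iris: go right to reed.
        reed is a leaf — visit reed.
      Visit iris.
    Visit fern.
  At hop: no right child.
  Visit hop.
Visit kale.
Full post-order sequence: rose, poppy, teak, rye, cedar, sage, aster, fir, fig, reed, iris, fern, hop, kale.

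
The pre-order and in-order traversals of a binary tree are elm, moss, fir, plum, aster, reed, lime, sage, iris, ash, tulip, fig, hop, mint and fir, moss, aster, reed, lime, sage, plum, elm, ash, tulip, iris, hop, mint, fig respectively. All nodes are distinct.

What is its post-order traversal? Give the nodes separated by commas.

The first element of pre-order is the root; it splits in-order into left and right subtrees.
Root elm: left subtree has 7 nodes {fir, moss, aster, reed, lime, sage, plum}, right has 6 {ash, tulip, iris, hop, mint, fig}.
  Root moss: left subtree has 1 node {fir}, right has 5 {aster, reed, lime, sage, plum}.
    Root plum: left subtree has 4 nodes {aster, reed, lime, sage}, right has 0 { }.
      Root aster: left subtree has 0 nodes { }, right has 3 {reed, lime, sage}.
        Root reed: left subtree has 0 nodes { }, right has 2 {lime, sage}.
          Root lime: left subtree has 0 nodes { }, right has 1 {sage}.
  Root iris: left subtree has 2 nodes {ash, tulip}, right has 3 {hop, mint, fig}.
    Root ash: left subtree has 0 nodes { }, right has 1 {tulip}.
    Root fig: left subtree has 2 nodes {hop, mint}, right has 0 { }.
      Root hop: left subtree has 0 nodes { }, right has 1 {mint}.

fir, sage, lime, reed, aster, plum, moss, tulip, ash, mint, hop, fig, iris, elm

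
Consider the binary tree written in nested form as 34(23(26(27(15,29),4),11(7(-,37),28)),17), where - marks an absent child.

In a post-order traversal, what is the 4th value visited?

Post-order visits the left subtree, then the right subtree, then the node.
At 34: go left to 23.
  At 23: go left to 26.
    At 26: go left to 27.
      At 27: go left to 15.
        15 is a leaf — visit 15.
      At 27: go right to 29.
        29 is a leaf — visit 29.
      Visit 27.
    At 26: go right to 4.
      4 is a leaf — visit 4.
    Visit 26.
  At 23: go right to 11.
    At 11: go left to 7.
      At 7: no left child.
      At 7: go right to 37.
        37 is a leaf — visit 37.
      Visit 7.
    At 11: go right to 28.
      28 is a leaf — visit 28.
    Visit 11.
  Visit 23.
At 34: go right to 17.
  17 is a leaf — visit 17.
Visit 34.
Full post-order sequence: 15, 29, 27, 4, 26, 37, 7, 28, 11, 23, 17, 34.

4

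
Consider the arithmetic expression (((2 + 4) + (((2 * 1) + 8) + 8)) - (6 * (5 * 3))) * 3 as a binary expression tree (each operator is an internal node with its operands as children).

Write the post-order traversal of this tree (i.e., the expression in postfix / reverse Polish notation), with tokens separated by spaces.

2 4 + 2 1 * 8 + 8 + + 6 5 3 * * - 3 *

Post-order on an expression tree gives postfix notation: for each operator, emit left operand, right operand, then the operator.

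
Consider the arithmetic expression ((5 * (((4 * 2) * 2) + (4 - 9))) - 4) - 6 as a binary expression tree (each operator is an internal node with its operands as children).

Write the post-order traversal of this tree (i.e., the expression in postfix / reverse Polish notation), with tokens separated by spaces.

5 4 2 * 2 * 4 9 - + * 4 - 6 -

Post-order on an expression tree gives postfix notation: for each operator, emit left operand, right operand, then the operator.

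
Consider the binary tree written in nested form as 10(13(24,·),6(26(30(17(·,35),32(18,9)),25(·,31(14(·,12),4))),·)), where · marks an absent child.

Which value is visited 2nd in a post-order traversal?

13

Post-order visits the left subtree, then the right subtree, then the node.
At 10: go left to 13.
  At 13: go left to 24.
    24 is a leaf — visit 24.
  At 13: no right child.
  Visit 13.
At 10: go right to 6.
  At 6: go left to 26.
    At 26: go left to 30.
      At 30: go left to 17.
        At 17: no left child.
        At 17: go right to 35.
          35 is a leaf — visit 35.
        Visit 17.
      At 30: go right to 32.
        At 32: go left to 18.
          18 is a leaf — visit 18.
        At 32: go right to 9.
          9 is a leaf — visit 9.
        Visit 32.
      Visit 30.
    At 26: go right to 25.
      At 25: no left child.
      At 25: go right to 31.
        At 31: go left to 14.
          At 14: no left child.
          At 14: go right to 12.
            12 is a leaf — visit 12.
          Visit 14.
        At 31: go right to 4.
          4 is a leaf — visit 4.
        Visit 31.
      Visit 25.
    Visit 26.
  At 6: no right child.
  Visit 6.
Visit 10.
Full post-order sequence: 24, 13, 35, 17, 18, 9, 32, 30, 12, 14, 4, 31, 25, 26, 6, 10.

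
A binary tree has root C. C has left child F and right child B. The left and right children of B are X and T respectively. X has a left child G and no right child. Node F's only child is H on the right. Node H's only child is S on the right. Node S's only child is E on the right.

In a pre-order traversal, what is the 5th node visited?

Pre-order visits the node, then its left subtree, then its right subtree.
Visit C.
At C: go left to F.
  Visit F.
  At F: no left child.
  At F: go right to H.
    Visit H.
    At H: no left child.
    At H: go right to S.
      Visit S.
      At S: no left child.
      At S: go right to E.
        E is a leaf — visit E.
At C: go right to B.
  Visit B.
  At B: go left to X.
    Visit X.
    At X: go left to G.
      G is a leaf — visit G.
    At X: no right child.
  At B: go right to T.
    T is a leaf — visit T.
Full pre-order sequence: C, F, H, S, E, B, X, G, T.

E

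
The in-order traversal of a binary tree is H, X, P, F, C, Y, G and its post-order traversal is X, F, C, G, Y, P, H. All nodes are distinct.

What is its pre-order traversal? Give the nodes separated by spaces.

H P X Y C F G

The last element of post-order is the root; it splits in-order into left and right subtrees.
Root H: left subtree has 0 nodes { }, right has 6 {X, P, F, C, Y, G}.
  Root P: left subtree has 1 node {X}, right has 4 {F, C, Y, G}.
    Root Y: left subtree has 2 nodes {F, C}, right has 1 {G}.
      Root C: left subtree has 1 node {F}, right has 0 { }.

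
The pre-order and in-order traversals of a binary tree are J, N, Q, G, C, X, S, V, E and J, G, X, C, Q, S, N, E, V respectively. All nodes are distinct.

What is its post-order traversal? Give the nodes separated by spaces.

X C G S Q E V N J

The first element of pre-order is the root; it splits in-order into left and right subtrees.
Root J: left subtree has 0 nodes { }, right has 8 {G, X, C, Q, S, N, E, V}.
  Root N: left subtree has 5 nodes {G, X, C, Q, S}, right has 2 {E, V}.
    Root Q: left subtree has 3 nodes {G, X, C}, right has 1 {S}.
      Root G: left subtree has 0 nodes { }, right has 2 {X, C}.
        Root C: left subtree has 1 node {X}, right has 0 { }.
    Root V: left subtree has 1 node {E}, right has 0 { }.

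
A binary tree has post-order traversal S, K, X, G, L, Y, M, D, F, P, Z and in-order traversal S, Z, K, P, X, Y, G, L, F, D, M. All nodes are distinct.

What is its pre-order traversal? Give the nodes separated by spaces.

Z S P K F Y X L G D M

The last element of post-order is the root; it splits in-order into left and right subtrees.
Root Z: left subtree has 1 node {S}, right has 9 {K, P, X, Y, G, L, F, D, M}.
  Root P: left subtree has 1 node {K}, right has 7 {X, Y, G, L, F, D, M}.
    Root F: left subtree has 4 nodes {X, Y, G, L}, right has 2 {D, M}.
      Root Y: left subtree has 1 node {X}, right has 2 {G, L}.
        Root L: left subtree has 1 node {G}, right has 0 { }.
      Root D: left subtree has 0 nodes { }, right has 1 {M}.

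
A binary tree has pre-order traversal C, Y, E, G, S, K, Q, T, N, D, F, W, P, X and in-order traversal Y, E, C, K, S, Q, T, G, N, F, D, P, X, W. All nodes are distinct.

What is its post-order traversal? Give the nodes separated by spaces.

The first element of pre-order is the root; it splits in-order into left and right subtrees.
Root C: left subtree has 2 nodes {Y, E}, right has 11 {K, S, Q, T, G, N, F, D, P, X, W}.
  Root Y: left subtree has 0 nodes { }, right has 1 {E}.
  Root G: left subtree has 4 nodes {K, S, Q, T}, right has 6 {N, F, D, P, X, W}.
    Root S: left subtree has 1 node {K}, right has 2 {Q, T}.
      Root Q: left subtree has 0 nodes { }, right has 1 {T}.
    Root N: left subtree has 0 nodes { }, right has 5 {F, D, P, X, W}.
      Root D: left subtree has 1 node {F}, right has 3 {P, X, W}.
        Root W: left subtree has 2 nodes {P, X}, right has 0 { }.
          Root P: left subtree has 0 nodes { }, right has 1 {X}.

E Y K T Q S F X P W D N G C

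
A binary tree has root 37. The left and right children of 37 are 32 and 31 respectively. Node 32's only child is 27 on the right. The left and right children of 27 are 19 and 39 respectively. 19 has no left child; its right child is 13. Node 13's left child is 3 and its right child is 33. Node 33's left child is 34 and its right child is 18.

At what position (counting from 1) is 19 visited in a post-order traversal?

6

Post-order visits the left subtree, then the right subtree, then the node.
At 37: go left to 32.
  At 32: no left child.
  At 32: go right to 27.
    At 27: go left to 19.
      At 19: no left child.
      At 19: go right to 13.
        At 13: go left to 3.
          3 is a leaf — visit 3.
        At 13: go right to 33.
          At 33: go left to 34.
            34 is a leaf — visit 34.
          At 33: go right to 18.
            18 is a leaf — visit 18.
          Visit 33.
        Visit 13.
      Visit 19.
    At 27: go right to 39.
      39 is a leaf — visit 39.
    Visit 27.
  Visit 32.
At 37: go right to 31.
  31 is a leaf — visit 31.
Visit 37.
Full post-order sequence: 3, 34, 18, 33, 13, 19, 39, 27, 32, 31, 37.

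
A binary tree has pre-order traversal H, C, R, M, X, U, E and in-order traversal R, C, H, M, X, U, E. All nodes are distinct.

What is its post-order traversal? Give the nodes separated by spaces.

The first element of pre-order is the root; it splits in-order into left and right subtrees.
Root H: left subtree has 2 nodes {R, C}, right has 4 {M, X, U, E}.
  Root C: left subtree has 1 node {R}, right has 0 { }.
  Root M: left subtree has 0 nodes { }, right has 3 {X, U, E}.
    Root X: left subtree has 0 nodes { }, right has 2 {U, E}.
      Root U: left subtree has 0 nodes { }, right has 1 {E}.

R C E U X M H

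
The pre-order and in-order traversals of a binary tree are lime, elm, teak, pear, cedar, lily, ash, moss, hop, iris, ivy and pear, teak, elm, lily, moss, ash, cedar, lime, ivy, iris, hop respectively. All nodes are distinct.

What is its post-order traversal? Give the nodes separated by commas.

pear, teak, moss, ash, lily, cedar, elm, ivy, iris, hop, lime

The first element of pre-order is the root; it splits in-order into left and right subtrees.
Root lime: left subtree has 7 nodes {pear, teak, elm, lily, moss, ash, cedar}, right has 3 {ivy, iris, hop}.
  Root elm: left subtree has 2 nodes {pear, teak}, right has 4 {lily, moss, ash, cedar}.
    Root teak: left subtree has 1 node {pear}, right has 0 { }.
    Root cedar: left subtree has 3 nodes {lily, moss, ash}, right has 0 { }.
      Root lily: left subtree has 0 nodes { }, right has 2 {moss, ash}.
        Root ash: left subtree has 1 node {moss}, right has 0 { }.
  Root hop: left subtree has 2 nodes {ivy, iris}, right has 0 { }.
    Root iris: left subtree has 1 node {ivy}, right has 0 { }.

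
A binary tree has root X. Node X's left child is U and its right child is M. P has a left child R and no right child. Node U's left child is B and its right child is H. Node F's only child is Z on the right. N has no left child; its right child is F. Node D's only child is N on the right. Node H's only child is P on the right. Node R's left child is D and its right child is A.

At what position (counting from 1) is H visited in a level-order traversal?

5

Level-order visits nodes level by level from the root, left to right within each level.
Level 0: X
Level 1: U, M
Level 2: B, H
Level 3: P
Level 4: R
Level 5: D, A
Level 6: N
Level 7: F
Level 8: Z
Full level-order sequence: X, U, M, B, H, P, R, D, A, N, F, Z.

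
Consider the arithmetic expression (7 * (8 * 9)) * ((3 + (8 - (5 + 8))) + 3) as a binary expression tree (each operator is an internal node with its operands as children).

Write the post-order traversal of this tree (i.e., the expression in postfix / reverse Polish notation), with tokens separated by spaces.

Post-order on an expression tree gives postfix notation: for each operator, emit left operand, right operand, then the operator.

7 8 9 * * 3 8 5 8 + - + 3 + *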